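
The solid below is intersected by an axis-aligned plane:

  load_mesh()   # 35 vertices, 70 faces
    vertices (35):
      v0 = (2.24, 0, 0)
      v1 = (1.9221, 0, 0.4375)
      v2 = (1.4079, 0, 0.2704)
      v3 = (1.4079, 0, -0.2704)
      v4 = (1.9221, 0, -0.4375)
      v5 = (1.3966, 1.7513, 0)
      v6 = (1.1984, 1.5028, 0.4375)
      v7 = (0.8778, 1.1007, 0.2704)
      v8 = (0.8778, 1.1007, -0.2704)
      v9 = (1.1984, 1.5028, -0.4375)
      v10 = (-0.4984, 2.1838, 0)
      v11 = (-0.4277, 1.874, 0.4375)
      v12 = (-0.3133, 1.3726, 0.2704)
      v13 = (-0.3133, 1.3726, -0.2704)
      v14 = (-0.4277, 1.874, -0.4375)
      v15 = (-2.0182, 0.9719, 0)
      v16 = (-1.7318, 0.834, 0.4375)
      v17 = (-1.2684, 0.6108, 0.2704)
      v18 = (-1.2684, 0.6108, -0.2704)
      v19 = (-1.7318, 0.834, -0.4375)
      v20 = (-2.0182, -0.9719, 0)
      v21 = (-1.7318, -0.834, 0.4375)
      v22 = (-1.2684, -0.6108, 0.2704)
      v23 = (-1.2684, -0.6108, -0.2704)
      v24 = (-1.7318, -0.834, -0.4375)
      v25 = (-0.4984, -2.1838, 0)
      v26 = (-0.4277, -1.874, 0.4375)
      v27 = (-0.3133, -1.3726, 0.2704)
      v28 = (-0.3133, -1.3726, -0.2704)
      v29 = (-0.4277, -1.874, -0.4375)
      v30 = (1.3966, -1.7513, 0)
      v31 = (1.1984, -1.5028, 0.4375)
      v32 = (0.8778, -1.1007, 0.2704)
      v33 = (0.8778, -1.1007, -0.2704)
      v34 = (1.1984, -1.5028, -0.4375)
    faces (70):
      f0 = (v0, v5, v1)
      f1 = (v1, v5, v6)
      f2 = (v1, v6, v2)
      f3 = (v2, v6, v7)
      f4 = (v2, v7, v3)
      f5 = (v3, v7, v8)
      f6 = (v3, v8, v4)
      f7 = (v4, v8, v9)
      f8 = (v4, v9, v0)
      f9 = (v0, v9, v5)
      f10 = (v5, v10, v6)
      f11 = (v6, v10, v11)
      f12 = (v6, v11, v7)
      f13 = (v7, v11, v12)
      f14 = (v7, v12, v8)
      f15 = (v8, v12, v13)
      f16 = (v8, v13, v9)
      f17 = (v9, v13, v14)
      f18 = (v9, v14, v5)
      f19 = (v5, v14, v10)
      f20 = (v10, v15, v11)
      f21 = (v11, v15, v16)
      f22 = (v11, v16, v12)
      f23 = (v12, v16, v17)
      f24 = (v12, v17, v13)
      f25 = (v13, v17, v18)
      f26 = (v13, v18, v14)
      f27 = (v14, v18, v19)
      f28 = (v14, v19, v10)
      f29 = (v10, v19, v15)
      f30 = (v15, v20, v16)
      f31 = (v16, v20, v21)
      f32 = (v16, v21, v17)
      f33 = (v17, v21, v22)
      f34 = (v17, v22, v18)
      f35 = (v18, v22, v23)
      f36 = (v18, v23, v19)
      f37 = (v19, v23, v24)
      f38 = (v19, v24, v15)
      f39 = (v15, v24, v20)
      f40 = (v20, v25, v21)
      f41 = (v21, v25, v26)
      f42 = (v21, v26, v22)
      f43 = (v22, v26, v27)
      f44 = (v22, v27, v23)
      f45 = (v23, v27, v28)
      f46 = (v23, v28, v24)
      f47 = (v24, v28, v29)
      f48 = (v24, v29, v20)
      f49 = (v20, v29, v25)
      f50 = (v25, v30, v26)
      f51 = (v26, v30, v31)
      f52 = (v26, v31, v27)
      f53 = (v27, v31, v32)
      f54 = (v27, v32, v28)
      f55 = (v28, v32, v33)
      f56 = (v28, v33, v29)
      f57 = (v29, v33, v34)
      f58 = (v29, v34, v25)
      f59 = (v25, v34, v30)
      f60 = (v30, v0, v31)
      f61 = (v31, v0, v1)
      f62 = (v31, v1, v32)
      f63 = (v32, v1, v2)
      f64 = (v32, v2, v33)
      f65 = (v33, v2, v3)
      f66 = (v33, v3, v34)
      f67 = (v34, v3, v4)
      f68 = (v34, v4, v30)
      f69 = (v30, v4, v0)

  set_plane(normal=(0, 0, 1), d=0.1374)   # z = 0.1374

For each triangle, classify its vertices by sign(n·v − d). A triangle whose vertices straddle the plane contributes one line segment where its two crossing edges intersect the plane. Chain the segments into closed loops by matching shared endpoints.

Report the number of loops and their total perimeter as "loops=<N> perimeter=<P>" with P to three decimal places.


Straddling triangles (28 of 70):
  (v0,v5,v1) [--+] → (1.56164, 1.20129, 0.1374)–(2.14016, 0, 0.1374)  len=1.3333
  (v1,v5,v6) [+-+] → (1.56164, 1.20129, 0.1374)–(1.33435, 1.67326, 0.1374)  len=0.5238
  (v2,v7,v3) [++-] → (1.00817, 0.830003, 0.1374)–(1.4079, 0, 0.1374)  len=0.9212
  (v3,v7,v8) [-+-] → (1.00817, 0.830003, 0.1374)–(0.8778, 1.1007, 0.1374)  len=0.3005
  (v5,v10,v6) [--+] → (0.0344922, 1.96993, 0.1374)–(1.33435, 1.67326, 0.1374)  len=1.3333
  (v6,v10,v11) [+-+] → (0.0344922, 1.96993, 0.1374)–(-0.476196, 2.08651, 0.1374)  len=0.5238
  (v7,v12,v8) [++-] → (-0.0203705, 1.30573, 0.1374)–(0.8778, 1.1007, 0.1374)  len=0.9213
  (v8,v12,v13) [-+-] → (-0.0203705, 1.30573, 0.1374)–(-0.3133, 1.3726, 0.1374)  len=0.3005
  (v10,v15,v11) [--+] → (-1.51869, 1.25521, 0.1374)–(-0.476196, 2.08651, 0.1374)  len=1.3334
  (v11,v15,v16) [+-+] → (-1.51869, 1.25521, 0.1374)–(-1.92825, 0.928592, 0.1374)  len=0.5239
  (v12,v17,v13) [++-] → (-1.03351, 0.798151, 0.1374)–(-0.3133, 1.3726, 0.1374)  len=0.9212
  (v13,v17,v18) [-+-] → (-1.03351, 0.798151, 0.1374)–(-1.2684, 0.6108, 0.1374)  len=0.3005
  (v15,v20,v16) [--+] → (-1.92825, -0.404744, 0.1374)–(-1.92825, 0.928592, 0.1374)  len=1.3333
  (v16,v20,v21) [+-+] → (-1.92825, -0.404744, 0.1374)–(-1.92825, -0.928592, 0.1374)  len=0.5238
  (v17,v22,v18) [++-] → (-1.2684, -0.31037, 0.1374)–(-1.2684, 0.6108, 0.1374)  len=0.9212
  (v18,v22,v23) [-+-] → (-1.2684, -0.31037, 0.1374)–(-1.2684, -0.6108, 0.1374)  len=0.3004
  (v20,v25,v21) [--+] → (-0.885758, -1.75989, 0.1374)–(-1.92825, -0.928592, 0.1374)  len=1.3334
  (v21,v25,v26) [+-+] → (-0.885758, -1.75989, 0.1374)–(-0.476196, -2.08651, 0.1374)  len=0.5239
  (v22,v27,v23) [++-] → (-0.54819, -1.18525, 0.1374)–(-1.2684, -0.6108, 0.1374)  len=0.9212
  (v23,v27,v28) [-+-] → (-0.54819, -1.18525, 0.1374)–(-0.3133, -1.3726, 0.1374)  len=0.3005
  (v25,v30,v26) [--+] → (0.823666, -1.78983, 0.1374)–(-0.476196, -2.08651, 0.1374)  len=1.3333
  (v26,v30,v31) [+-+] → (0.823666, -1.78983, 0.1374)–(1.33435, -1.67326, 0.1374)  len=0.5238
  (v27,v32,v28) [++-] → (0.58487, -1.16757, 0.1374)–(-0.3133, -1.3726, 0.1374)  len=0.9213
  (v28,v32,v33) [-+-] → (0.58487, -1.16757, 0.1374)–(0.8778, -1.1007, 0.1374)  len=0.3005
  (v30,v0,v31) [--+] → (1.91288, -0.471965, 0.1374)–(1.33435, -1.67326, 0.1374)  len=1.3333
  (v31,v0,v1) [+-+] → (1.91288, -0.471965, 0.1374)–(2.14016, 0, 0.1374)  len=0.5238
  (v32,v2,v33) [++-] → (1.27753, -0.270697, 0.1374)–(0.8778, -1.1007, 0.1374)  len=0.9212
  (v33,v2,v3) [-+-] → (1.27753, -0.270697, 0.1374)–(1.4079, 0, 0.1374)  len=0.3005

Chained into 2 loop(s):
  loop 1: 14 segments, perimeter = 13.0002
  loop 2: 14 segments, perimeter = 8.5519
Total perimeter = 21.552

loops=2 perimeter=21.552


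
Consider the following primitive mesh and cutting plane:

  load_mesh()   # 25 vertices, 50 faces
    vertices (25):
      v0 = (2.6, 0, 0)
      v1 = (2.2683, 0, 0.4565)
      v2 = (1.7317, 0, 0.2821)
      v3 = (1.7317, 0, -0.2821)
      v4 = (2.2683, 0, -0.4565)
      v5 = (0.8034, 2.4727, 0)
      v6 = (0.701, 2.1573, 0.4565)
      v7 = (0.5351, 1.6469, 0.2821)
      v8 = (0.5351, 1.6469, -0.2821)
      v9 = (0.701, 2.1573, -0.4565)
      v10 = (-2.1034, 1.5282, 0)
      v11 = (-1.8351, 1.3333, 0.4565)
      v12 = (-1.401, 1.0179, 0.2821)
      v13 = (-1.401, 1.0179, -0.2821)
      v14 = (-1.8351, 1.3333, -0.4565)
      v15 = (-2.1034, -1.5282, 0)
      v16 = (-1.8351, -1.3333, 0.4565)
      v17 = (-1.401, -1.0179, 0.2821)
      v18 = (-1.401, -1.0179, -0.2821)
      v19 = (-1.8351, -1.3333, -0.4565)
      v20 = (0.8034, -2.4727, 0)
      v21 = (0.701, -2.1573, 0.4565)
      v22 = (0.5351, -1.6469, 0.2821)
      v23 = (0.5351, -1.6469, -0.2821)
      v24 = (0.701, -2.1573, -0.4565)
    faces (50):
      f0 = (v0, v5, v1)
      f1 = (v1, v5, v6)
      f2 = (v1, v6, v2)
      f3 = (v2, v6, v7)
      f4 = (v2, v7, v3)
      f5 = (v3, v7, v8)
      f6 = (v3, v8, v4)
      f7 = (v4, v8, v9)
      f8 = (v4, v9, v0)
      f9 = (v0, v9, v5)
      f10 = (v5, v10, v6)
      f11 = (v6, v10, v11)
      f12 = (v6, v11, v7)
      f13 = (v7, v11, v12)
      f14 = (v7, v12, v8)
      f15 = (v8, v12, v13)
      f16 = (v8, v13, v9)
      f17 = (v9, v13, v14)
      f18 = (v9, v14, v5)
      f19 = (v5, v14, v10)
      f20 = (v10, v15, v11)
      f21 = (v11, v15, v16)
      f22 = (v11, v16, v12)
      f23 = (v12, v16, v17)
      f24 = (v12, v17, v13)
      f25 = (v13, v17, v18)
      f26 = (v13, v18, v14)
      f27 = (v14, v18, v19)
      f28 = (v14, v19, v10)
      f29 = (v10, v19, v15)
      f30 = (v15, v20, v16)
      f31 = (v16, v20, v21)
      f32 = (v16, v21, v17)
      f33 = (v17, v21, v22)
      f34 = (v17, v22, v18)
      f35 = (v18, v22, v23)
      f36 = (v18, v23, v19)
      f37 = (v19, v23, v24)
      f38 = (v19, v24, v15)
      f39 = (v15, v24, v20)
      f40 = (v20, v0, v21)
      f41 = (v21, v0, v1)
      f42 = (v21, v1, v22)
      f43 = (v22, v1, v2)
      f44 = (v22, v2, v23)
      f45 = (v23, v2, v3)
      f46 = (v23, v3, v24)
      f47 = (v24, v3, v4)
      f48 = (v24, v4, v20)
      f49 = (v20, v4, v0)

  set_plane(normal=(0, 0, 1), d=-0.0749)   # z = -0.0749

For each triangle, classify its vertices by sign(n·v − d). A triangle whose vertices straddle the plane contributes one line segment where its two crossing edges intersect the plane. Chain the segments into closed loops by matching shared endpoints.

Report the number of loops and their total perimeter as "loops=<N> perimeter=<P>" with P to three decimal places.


loops=2 perimeter=25.141

Straddling triangles (20 of 50):
  (v2,v7,v3) [++-] → (1.29225, 0.604817, -0.0749)–(1.7317, 0, -0.0749)  len=0.7476
  (v3,v7,v8) [-+-] → (1.29225, 0.604817, -0.0749)–(0.5351, 1.6469, -0.0749)  len=1.2881
  (v4,v9,v0) [--+] → (2.28842, 0.353958, -0.0749)–(2.54558, 0, -0.0749)  len=0.4375
  (v0,v9,v5) [+-+] → (2.28842, 0.353958, -0.0749)–(0.786599, 2.42095, -0.0749)  len=2.5550
  (v7,v12,v8) [++-] → (-0.175924, 1.4159, -0.0749)–(0.5351, 1.6469, -0.0749)  len=0.7476
  (v8,v12,v13) [-+-] → (-0.175924, 1.4159, -0.0749)–(-1.401, 1.0179, -0.0749)  len=1.2881
  (v9,v14,v5) [--+] → (0.370489, 2.28575, -0.0749)–(0.786599, 2.42095, -0.0749)  len=0.4375
  (v5,v14,v10) [+-+] → (0.370489, 2.28575, -0.0749)–(-2.05938, 1.49622, -0.0749)  len=2.5549
  (v12,v17,v13) [++-] → (-1.401, 0.270261, -0.0749)–(-1.401, 1.0179, -0.0749)  len=0.7476
  (v13,v17,v18) [-+-] → (-1.401, 0.270261, -0.0749)–(-1.401, -1.0179, -0.0749)  len=1.2882
  (v14,v19,v10) [--+] → (-2.05938, 1.0587, -0.0749)–(-2.05938, 1.49622, -0.0749)  len=0.4375
  (v10,v19,v15) [+-+] → (-2.05938, 1.0587, -0.0749)–(-2.05938, -1.49622, -0.0749)  len=2.5549
  (v17,v22,v18) [++-] → (-0.689976, -1.2489, -0.0749)–(-1.401, -1.0179, -0.0749)  len=0.7476
  (v18,v22,v23) [-+-] → (-0.689976, -1.2489, -0.0749)–(0.5351, -1.6469, -0.0749)  len=1.2881
  (v19,v24,v15) [--+] → (-1.64327, -1.63142, -0.0749)–(-2.05938, -1.49622, -0.0749)  len=0.4375
  (v15,v24,v20) [+-+] → (-1.64327, -1.63142, -0.0749)–(0.786599, -2.42095, -0.0749)  len=2.5549
  (v22,v2,v23) [++-] → (0.974546, -1.04208, -0.0749)–(0.5351, -1.6469, -0.0749)  len=0.7476
  (v23,v2,v3) [-+-] → (0.974546, -1.04208, -0.0749)–(1.7317, 0, -0.0749)  len=1.2881
  (v24,v4,v20) [--+] → (1.04375, -2.06699, -0.0749)–(0.786599, -2.42095, -0.0749)  len=0.4375
  (v20,v4,v0) [+-+] → (1.04375, -2.06699, -0.0749)–(2.54558, 0, -0.0749)  len=2.5550

Chained into 2 loop(s):
  loop 1: 10 segments, perimeter = 10.1787
  loop 2: 10 segments, perimeter = 14.9623
Total perimeter = 25.141


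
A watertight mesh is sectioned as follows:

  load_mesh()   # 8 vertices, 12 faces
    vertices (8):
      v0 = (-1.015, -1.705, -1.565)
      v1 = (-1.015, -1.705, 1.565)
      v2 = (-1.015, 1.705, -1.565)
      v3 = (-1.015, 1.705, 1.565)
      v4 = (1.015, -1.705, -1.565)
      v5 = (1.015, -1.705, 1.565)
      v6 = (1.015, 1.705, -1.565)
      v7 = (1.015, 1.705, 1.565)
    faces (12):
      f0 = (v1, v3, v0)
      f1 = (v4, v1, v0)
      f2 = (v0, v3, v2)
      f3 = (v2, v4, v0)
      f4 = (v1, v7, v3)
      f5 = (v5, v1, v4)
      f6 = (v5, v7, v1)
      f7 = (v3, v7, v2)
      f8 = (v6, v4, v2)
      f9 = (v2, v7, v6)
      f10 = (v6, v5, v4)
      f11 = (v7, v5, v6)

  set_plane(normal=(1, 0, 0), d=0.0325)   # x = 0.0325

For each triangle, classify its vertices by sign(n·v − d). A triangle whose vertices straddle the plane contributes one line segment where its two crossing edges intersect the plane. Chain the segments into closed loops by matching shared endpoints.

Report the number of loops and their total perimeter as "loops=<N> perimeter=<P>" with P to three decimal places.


Straddling triangles (8 of 12):
  (v4,v1,v0) [+--] → (0.0325, -1.705, -0.0501108)–(0.0325, -1.705, -1.565)  len=1.5149
  (v2,v4,v0) [-+-] → (0.0325, -0.0545936, -1.565)–(0.0325, -1.705, -1.565)  len=1.6504
  (v1,v7,v3) [-+-] → (0.0325, 0.0545936, 1.565)–(0.0325, 1.705, 1.565)  len=1.6504
  (v5,v1,v4) [+-+] → (0.0325, -1.705, 1.565)–(0.0325, -1.705, -0.0501108)  len=1.6151
  (v5,v7,v1) [++-] → (0.0325, 0.0545936, 1.565)–(0.0325, -1.705, 1.565)  len=1.7596
  (v3,v7,v2) [-+-] → (0.0325, 1.705, 1.565)–(0.0325, 1.705, 0.0501108)  len=1.5149
  (v6,v4,v2) [++-] → (0.0325, -0.0545936, -1.565)–(0.0325, 1.705, -1.565)  len=1.7596
  (v2,v7,v6) [-++] → (0.0325, 1.705, 0.0501108)–(0.0325, 1.705, -1.565)  len=1.6151

Chained into 1 loop(s):
  loop 1: 8 segments, perimeter = 13.0800
Total perimeter = 13.080

loops=1 perimeter=13.080


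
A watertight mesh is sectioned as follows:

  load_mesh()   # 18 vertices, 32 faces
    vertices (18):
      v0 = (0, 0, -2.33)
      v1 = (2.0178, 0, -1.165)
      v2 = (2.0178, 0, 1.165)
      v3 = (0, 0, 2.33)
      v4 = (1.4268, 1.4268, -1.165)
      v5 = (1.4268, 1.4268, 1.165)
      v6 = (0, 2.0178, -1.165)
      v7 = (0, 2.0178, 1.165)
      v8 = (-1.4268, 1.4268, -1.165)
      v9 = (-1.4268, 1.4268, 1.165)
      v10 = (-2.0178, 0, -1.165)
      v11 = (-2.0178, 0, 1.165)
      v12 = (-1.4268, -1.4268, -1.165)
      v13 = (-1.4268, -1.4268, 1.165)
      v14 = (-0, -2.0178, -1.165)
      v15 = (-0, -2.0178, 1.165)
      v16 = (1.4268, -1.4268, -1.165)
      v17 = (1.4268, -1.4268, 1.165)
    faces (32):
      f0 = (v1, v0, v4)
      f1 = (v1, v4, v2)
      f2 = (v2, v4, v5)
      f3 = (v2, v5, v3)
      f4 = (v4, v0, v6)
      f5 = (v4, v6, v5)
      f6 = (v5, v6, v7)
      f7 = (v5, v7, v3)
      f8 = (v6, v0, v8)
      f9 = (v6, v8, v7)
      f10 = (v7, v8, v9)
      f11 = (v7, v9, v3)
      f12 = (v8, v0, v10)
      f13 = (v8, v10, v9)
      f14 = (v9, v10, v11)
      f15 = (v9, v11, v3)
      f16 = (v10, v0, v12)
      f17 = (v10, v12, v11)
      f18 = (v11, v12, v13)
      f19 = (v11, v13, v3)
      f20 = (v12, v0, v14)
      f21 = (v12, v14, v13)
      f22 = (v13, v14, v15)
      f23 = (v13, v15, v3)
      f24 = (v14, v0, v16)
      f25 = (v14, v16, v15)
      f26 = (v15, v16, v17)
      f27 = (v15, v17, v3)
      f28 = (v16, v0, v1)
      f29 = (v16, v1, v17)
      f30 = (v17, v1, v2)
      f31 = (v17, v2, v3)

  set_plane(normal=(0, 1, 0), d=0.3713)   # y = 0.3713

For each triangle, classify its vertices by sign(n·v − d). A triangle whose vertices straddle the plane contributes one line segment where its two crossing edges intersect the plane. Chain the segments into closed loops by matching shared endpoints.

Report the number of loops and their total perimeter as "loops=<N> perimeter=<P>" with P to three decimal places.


loops=1 perimeter=13.082

Straddling triangles (12 of 32):
  (v1,v0,v4) [--+] → (0.3713, 0.3713, -2.02683)–(1.864, 0.3713, -1.165)  len=1.7236
  (v1,v4,v2) [-+-] → (1.864, 0.3713, -1.165)–(1.864, 0.3713, 0.558658)  len=1.7237
  (v2,v4,v5) [-++] → (1.864, 0.3713, 0.558658)–(1.864, 0.3713, 1.165)  len=0.6063
  (v2,v5,v3) [-+-] → (1.864, 0.3713, 1.165)–(0.3713, 0.3713, 2.02683)  len=1.7236
  (v4,v0,v6) [+-+] → (0.3713, 0.3713, -2.02683)–(0, 0.3713, -2.11563)  len=0.3818
  (v5,v7,v3) [++-] → (0, 0.3713, 2.11563)–(0.3713, 0.3713, 2.02683)  len=0.3818
  (v6,v0,v8) [+-+] → (0, 0.3713, -2.11563)–(-0.3713, 0.3713, -2.02683)  len=0.3818
  (v7,v9,v3) [++-] → (-0.3713, 0.3713, 2.02683)–(0, 0.3713, 2.11563)  len=0.3818
  (v8,v0,v10) [+--] → (-0.3713, 0.3713, -2.02683)–(-1.864, 0.3713, -1.165)  len=1.7236
  (v8,v10,v9) [+-+] → (-1.864, 0.3713, -1.165)–(-1.864, 0.3713, -0.558658)  len=0.6063
  (v9,v10,v11) [+--] → (-1.864, 0.3713, -0.558658)–(-1.864, 0.3713, 1.165)  len=1.7237
  (v9,v11,v3) [+--] → (-1.864, 0.3713, 1.165)–(-0.3713, 0.3713, 2.02683)  len=1.7236

Chained into 1 loop(s):
  loop 1: 12 segments, perimeter = 13.0816
Total perimeter = 13.082


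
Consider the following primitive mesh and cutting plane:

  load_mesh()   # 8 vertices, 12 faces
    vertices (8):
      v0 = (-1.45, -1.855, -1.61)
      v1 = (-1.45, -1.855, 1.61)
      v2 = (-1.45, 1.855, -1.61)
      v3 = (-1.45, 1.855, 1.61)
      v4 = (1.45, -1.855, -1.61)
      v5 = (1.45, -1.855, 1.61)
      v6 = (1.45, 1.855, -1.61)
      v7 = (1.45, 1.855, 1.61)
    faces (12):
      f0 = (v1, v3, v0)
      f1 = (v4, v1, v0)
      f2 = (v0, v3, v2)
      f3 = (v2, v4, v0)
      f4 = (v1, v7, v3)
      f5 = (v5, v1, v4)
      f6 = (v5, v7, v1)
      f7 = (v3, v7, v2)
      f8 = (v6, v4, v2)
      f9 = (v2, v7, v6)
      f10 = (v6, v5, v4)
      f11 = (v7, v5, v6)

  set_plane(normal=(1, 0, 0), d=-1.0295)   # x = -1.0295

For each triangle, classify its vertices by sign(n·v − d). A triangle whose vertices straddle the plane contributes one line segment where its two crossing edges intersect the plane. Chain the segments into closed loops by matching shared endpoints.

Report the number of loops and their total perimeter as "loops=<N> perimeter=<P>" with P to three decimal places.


loops=1 perimeter=13.860

Straddling triangles (8 of 12):
  (v4,v1,v0) [+--] → (-1.0295, -1.855, 1.1431)–(-1.0295, -1.855, -1.61)  len=2.7531
  (v2,v4,v0) [-+-] → (-1.0295, 1.31705, -1.61)–(-1.0295, -1.855, -1.61)  len=3.1721
  (v1,v7,v3) [-+-] → (-1.0295, -1.31705, 1.61)–(-1.0295, 1.855, 1.61)  len=3.1721
  (v5,v1,v4) [+-+] → (-1.0295, -1.855, 1.61)–(-1.0295, -1.855, 1.1431)  len=0.4669
  (v5,v7,v1) [++-] → (-1.0295, -1.31705, 1.61)–(-1.0295, -1.855, 1.61)  len=0.5379
  (v3,v7,v2) [-+-] → (-1.0295, 1.855, 1.61)–(-1.0295, 1.855, -1.1431)  len=2.7531
  (v6,v4,v2) [++-] → (-1.0295, 1.31705, -1.61)–(-1.0295, 1.855, -1.61)  len=0.5379
  (v2,v7,v6) [-++] → (-1.0295, 1.855, -1.1431)–(-1.0295, 1.855, -1.61)  len=0.4669

Chained into 1 loop(s):
  loop 1: 8 segments, perimeter = 13.8600
Total perimeter = 13.860


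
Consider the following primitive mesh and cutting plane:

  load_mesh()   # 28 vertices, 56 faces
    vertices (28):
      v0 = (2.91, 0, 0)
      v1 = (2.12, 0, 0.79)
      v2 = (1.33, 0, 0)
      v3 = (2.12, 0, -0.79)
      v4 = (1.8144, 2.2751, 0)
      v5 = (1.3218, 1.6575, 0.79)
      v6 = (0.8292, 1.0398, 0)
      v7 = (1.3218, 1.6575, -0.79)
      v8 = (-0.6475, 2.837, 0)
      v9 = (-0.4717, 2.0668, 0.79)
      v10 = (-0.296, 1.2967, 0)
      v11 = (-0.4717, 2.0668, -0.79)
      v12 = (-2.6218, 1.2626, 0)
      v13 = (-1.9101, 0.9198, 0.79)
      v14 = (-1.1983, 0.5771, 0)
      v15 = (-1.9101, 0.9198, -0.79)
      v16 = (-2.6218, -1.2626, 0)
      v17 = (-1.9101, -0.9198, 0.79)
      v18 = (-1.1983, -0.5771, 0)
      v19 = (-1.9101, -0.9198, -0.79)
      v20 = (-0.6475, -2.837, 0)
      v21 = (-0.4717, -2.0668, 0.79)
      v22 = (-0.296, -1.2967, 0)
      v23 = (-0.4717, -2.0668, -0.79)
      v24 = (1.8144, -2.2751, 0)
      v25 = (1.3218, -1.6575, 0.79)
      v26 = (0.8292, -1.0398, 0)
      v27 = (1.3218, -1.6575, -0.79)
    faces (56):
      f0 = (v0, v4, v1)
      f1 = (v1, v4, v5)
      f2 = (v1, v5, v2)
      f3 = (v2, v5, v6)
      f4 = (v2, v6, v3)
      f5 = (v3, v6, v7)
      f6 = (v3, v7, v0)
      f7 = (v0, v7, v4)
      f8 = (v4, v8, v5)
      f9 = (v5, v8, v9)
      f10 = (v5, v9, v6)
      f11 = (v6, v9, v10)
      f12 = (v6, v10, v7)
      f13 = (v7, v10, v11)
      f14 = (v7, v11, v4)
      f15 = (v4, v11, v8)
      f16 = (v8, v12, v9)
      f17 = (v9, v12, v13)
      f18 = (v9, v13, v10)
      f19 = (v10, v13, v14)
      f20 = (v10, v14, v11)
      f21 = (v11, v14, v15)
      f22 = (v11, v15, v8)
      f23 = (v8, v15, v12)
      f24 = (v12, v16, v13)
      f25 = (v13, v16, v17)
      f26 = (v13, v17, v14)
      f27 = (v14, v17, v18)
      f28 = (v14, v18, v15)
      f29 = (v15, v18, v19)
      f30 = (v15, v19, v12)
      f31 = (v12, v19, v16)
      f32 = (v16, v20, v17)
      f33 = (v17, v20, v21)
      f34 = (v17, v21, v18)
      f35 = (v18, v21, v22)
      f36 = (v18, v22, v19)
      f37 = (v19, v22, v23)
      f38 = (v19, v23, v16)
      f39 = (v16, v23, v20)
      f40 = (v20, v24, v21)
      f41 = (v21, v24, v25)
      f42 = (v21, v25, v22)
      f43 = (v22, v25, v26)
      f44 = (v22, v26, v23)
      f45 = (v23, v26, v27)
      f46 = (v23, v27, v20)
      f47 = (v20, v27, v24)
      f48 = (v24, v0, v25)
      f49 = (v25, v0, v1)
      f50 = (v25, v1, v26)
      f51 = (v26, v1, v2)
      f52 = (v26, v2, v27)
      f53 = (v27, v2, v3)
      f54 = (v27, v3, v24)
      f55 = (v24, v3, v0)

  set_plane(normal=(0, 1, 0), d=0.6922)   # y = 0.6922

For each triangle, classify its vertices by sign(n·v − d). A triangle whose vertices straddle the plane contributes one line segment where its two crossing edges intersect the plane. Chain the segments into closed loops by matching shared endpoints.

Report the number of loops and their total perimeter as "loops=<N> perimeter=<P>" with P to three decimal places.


Straddling triangles (18 of 56):
  (v0,v4,v1) [-+-] → (2.57666, 0.6922, 0)–(2.02702, 0.6922, 0.549642)  len=0.7773
  (v1,v4,v5) [-++] → (2.02702, 0.6922, 0.549642)–(1.78666, 0.6922, 0.79)  len=0.3399
  (v1,v5,v2) [-+-] → (1.78666, 0.6922, 0.79)–(1.32658, 0.6922, 0.329917)  len=0.6507
  (v2,v5,v6) [-++] → (1.32658, 0.6922, 0.329917)–(0.996615, 0.6922, 0)  len=0.4666
  (v2,v6,v3) [-+-] → (0.996615, 0.6922, 0)–(1.26071, 0.6922, -0.264093)  len=0.3735
  (v3,v6,v7) [-++] → (1.26071, 0.6922, -0.264093)–(1.78666, 0.6922, -0.79)  len=0.7438
  (v3,v7,v0) [-+-] → (1.78666, 0.6922, -0.79)–(2.24674, 0.6922, -0.329917)  len=0.6507
  (v0,v7,v4) [-++] → (2.24674, 0.6922, -0.329917)–(2.57666, 0.6922, 0)  len=0.4666
  (v10,v13,v14) [++-] → (-1.43737, 0.6922, 0.265331)–(-1.05398, 0.6922, 0)  len=0.4662
  (v10,v14,v11) [+-+] → (-1.05398, 0.6922, 0)–(-1.14216, 0.6922, -0.0610385)  len=0.1072
  (v11,v14,v15) [+-+] → (-1.14216, 0.6922, -0.0610385)–(-1.43737, 0.6922, -0.265331)  len=0.3590
  (v12,v16,v13) [+-+] → (-2.6218, 0.6922, 0)–(-1.98432, 0.6922, 0.707612)  len=0.9524
  (v13,v16,v17) [+--] → (-1.98432, 0.6922, 0.707612)–(-1.9101, 0.6922, 0.79)  len=0.1109
  (v13,v17,v14) [+--] → (-1.9101, 0.6922, 0.79)–(-1.43737, 0.6922, 0.265331)  len=0.7062
  (v14,v18,v15) [--+] → (-1.80187, 0.6922, -0.669882)–(-1.43737, 0.6922, -0.265331)  len=0.5445
  (v15,v18,v19) [+--] → (-1.80187, 0.6922, -0.669882)–(-1.9101, 0.6922, -0.79)  len=0.1617
  (v15,v19,v12) [+-+] → (-1.9101, 0.6922, -0.79)–(-2.43579, 0.6922, -0.206477)  len=0.7854
  (v12,v19,v16) [+--] → (-2.43579, 0.6922, -0.206477)–(-2.6218, 0.6922, 0)  len=0.2779

Chained into 2 loop(s):
  loop 1: 8 segments, perimeter = 4.4690
  loop 2: 10 segments, perimeter = 4.4716
Total perimeter = 8.941

loops=2 perimeter=8.941


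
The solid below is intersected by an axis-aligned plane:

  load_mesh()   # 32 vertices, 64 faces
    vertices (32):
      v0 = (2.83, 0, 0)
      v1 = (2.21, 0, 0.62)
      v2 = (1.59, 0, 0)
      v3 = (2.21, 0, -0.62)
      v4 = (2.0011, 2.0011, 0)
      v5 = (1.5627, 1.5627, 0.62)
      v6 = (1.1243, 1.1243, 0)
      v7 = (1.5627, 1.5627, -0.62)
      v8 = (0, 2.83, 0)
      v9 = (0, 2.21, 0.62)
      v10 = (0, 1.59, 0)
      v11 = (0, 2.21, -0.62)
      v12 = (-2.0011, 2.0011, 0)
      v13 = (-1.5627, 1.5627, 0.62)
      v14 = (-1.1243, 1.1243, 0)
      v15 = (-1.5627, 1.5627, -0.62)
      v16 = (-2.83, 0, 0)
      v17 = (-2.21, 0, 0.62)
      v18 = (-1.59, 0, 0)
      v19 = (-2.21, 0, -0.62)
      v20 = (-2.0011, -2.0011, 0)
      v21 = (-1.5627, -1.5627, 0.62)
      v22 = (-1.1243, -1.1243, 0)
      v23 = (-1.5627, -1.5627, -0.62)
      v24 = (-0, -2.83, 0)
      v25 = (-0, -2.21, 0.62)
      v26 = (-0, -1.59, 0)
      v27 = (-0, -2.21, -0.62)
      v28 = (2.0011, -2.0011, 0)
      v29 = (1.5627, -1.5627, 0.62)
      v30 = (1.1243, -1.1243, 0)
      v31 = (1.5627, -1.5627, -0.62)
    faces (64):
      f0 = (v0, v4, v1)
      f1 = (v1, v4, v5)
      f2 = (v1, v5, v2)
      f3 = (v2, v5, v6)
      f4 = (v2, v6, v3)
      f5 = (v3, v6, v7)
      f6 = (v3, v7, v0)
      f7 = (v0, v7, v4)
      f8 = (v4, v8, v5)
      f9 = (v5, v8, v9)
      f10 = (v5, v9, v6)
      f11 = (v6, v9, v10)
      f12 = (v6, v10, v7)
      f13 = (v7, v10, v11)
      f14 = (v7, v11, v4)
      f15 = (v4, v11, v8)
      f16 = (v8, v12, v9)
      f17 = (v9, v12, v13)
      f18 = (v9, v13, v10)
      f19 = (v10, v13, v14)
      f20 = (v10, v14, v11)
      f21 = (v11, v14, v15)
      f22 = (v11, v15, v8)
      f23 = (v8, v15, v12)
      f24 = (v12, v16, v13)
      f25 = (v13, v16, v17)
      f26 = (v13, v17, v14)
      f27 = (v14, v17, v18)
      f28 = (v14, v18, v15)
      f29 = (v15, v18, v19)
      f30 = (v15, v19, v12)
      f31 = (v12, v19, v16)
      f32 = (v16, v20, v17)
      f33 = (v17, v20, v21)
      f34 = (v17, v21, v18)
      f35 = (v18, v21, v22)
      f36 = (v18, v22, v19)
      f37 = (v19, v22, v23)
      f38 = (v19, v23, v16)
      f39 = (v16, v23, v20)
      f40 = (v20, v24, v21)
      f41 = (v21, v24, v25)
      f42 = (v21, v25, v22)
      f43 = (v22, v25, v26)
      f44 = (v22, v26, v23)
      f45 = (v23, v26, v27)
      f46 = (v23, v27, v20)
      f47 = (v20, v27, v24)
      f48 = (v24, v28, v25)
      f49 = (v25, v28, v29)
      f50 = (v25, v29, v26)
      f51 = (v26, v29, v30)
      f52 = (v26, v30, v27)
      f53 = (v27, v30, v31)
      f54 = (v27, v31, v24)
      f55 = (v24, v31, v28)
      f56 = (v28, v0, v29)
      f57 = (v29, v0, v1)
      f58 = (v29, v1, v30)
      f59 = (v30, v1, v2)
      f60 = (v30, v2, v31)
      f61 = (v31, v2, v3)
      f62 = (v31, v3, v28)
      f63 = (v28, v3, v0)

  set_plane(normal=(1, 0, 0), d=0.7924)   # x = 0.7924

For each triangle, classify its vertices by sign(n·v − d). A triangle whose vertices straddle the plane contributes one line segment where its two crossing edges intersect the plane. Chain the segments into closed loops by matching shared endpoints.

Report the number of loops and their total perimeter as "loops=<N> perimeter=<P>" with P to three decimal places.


loops=2 perimeter=7.014

Straddling triangles (16 of 64):
  (v4,v8,v5) [+-+] → (0.7924, 2.50177, 0)–(0.7924, 2.18739, 0.314384)  len=0.4446
  (v5,v8,v9) [+--] → (0.7924, 2.18739, 0.314384)–(0.7924, 1.88177, 0.62)  len=0.4322
  (v5,v9,v6) [+-+] → (0.7924, 1.88177, 0.62)–(0.7924, 1.44481, 0.183028)  len=0.6180
  (v6,v9,v10) [+--] → (0.7924, 1.44481, 0.183028)–(0.7924, 1.26178, 0)  len=0.2588
  (v6,v10,v7) [+-+] → (0.7924, 1.26178, 0)–(0.7924, 1.57616, -0.314384)  len=0.4446
  (v7,v10,v11) [+--] → (0.7924, 1.57616, -0.314384)–(0.7924, 1.88177, -0.62)  len=0.4322
  (v7,v11,v4) [+-+] → (0.7924, 1.88177, -0.62)–(0.7924, 2.12728, -0.374491)  len=0.3472
  (v4,v11,v8) [+--] → (0.7924, 2.12728, -0.374491)–(0.7924, 2.50177, 0)  len=0.5296
  (v24,v28,v25) [-+-] → (0.7924, -2.50177, 0)–(0.7924, -2.12728, 0.374491)  len=0.5296
  (v25,v28,v29) [-++] → (0.7924, -2.12728, 0.374491)–(0.7924, -1.88177, 0.62)  len=0.3472
  (v25,v29,v26) [-+-] → (0.7924, -1.88177, 0.62)–(0.7924, -1.57616, 0.314384)  len=0.4322
  (v26,v29,v30) [-++] → (0.7924, -1.57616, 0.314384)–(0.7924, -1.26178, 0)  len=0.4446
  (v26,v30,v27) [-+-] → (0.7924, -1.26178, 0)–(0.7924, -1.44481, -0.183028)  len=0.2588
  (v27,v30,v31) [-++] → (0.7924, -1.44481, -0.183028)–(0.7924, -1.88177, -0.62)  len=0.6180
  (v27,v31,v24) [-+-] → (0.7924, -1.88177, -0.62)–(0.7924, -2.18739, -0.314384)  len=0.4322
  (v24,v31,v28) [-++] → (0.7924, -2.18739, -0.314384)–(0.7924, -2.50177, 0)  len=0.4446

Chained into 2 loop(s):
  loop 1: 8 segments, perimeter = 3.5072
  loop 2: 8 segments, perimeter = 3.5072
Total perimeter = 7.014


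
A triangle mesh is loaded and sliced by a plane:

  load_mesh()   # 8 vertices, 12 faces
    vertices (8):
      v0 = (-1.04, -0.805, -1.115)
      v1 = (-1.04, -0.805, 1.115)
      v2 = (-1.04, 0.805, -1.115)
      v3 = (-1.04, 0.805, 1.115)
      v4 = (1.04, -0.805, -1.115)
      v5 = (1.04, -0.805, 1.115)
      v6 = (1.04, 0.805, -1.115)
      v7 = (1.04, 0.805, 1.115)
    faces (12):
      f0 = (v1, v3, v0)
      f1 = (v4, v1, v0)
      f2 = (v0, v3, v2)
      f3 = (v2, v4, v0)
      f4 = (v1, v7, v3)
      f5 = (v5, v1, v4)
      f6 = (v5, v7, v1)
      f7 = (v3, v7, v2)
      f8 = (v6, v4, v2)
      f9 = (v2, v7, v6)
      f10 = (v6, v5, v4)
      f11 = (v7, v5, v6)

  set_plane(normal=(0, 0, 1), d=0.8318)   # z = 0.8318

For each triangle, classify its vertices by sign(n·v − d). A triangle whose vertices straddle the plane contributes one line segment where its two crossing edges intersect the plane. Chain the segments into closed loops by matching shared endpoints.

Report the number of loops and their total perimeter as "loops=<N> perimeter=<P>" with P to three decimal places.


loops=1 perimeter=7.380

Straddling triangles (8 of 12):
  (v1,v3,v0) [++-] → (-1.04, 0.600537, 0.8318)–(-1.04, -0.805, 0.8318)  len=1.4055
  (v4,v1,v0) [-+-] → (-0.775849, -0.805, 0.8318)–(-1.04, -0.805, 0.8318)  len=0.2642
  (v0,v3,v2) [-+-] → (-1.04, 0.600537, 0.8318)–(-1.04, 0.805, 0.8318)  len=0.2045
  (v5,v1,v4) [++-] → (-0.775849, -0.805, 0.8318)–(1.04, -0.805, 0.8318)  len=1.8158
  (v3,v7,v2) [++-] → (0.775849, 0.805, 0.8318)–(-1.04, 0.805, 0.8318)  len=1.8158
  (v2,v7,v6) [-+-] → (0.775849, 0.805, 0.8318)–(1.04, 0.805, 0.8318)  len=0.2642
  (v6,v5,v4) [-+-] → (1.04, -0.600537, 0.8318)–(1.04, -0.805, 0.8318)  len=0.2045
  (v7,v5,v6) [++-] → (1.04, -0.600537, 0.8318)–(1.04, 0.805, 0.8318)  len=1.4055

Chained into 1 loop(s):
  loop 1: 8 segments, perimeter = 7.3800
Total perimeter = 7.380


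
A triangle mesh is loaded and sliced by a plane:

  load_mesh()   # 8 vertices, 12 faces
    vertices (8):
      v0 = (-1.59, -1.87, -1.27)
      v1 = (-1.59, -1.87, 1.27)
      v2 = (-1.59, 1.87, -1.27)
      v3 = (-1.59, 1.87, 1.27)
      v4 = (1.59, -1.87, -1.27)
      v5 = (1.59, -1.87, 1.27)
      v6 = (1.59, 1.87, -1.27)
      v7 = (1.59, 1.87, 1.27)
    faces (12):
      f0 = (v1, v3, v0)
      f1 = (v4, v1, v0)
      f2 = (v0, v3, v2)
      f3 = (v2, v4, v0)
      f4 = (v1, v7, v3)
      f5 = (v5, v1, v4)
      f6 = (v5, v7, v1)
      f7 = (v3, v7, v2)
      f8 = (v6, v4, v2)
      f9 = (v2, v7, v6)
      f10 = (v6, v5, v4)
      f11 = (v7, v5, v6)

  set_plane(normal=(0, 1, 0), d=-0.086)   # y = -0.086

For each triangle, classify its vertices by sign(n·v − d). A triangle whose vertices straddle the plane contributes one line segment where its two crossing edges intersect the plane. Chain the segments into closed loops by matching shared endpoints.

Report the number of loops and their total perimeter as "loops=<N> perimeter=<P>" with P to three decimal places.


Straddling triangles (8 of 12):
  (v1,v3,v0) [-+-] → (-1.59, -0.086, 1.27)–(-1.59, -0.086, -0.0584064)  len=1.3284
  (v0,v3,v2) [-++] → (-1.59, -0.086, -0.0584064)–(-1.59, -0.086, -1.27)  len=1.2116
  (v2,v4,v0) [+--] → (0.073123, -0.086, -1.27)–(-1.59, -0.086, -1.27)  len=1.6631
  (v1,v7,v3) [-++] → (-0.073123, -0.086, 1.27)–(-1.59, -0.086, 1.27)  len=1.5169
  (v5,v7,v1) [-+-] → (1.59, -0.086, 1.27)–(-0.073123, -0.086, 1.27)  len=1.6631
  (v6,v4,v2) [+-+] → (1.59, -0.086, -1.27)–(0.073123, -0.086, -1.27)  len=1.5169
  (v6,v5,v4) [+--] → (1.59, -0.086, 0.0584064)–(1.59, -0.086, -1.27)  len=1.3284
  (v7,v5,v6) [+-+] → (1.59, -0.086, 1.27)–(1.59, -0.086, 0.0584064)  len=1.2116

Chained into 1 loop(s):
  loop 1: 8 segments, perimeter = 11.4400
Total perimeter = 11.440

loops=1 perimeter=11.440


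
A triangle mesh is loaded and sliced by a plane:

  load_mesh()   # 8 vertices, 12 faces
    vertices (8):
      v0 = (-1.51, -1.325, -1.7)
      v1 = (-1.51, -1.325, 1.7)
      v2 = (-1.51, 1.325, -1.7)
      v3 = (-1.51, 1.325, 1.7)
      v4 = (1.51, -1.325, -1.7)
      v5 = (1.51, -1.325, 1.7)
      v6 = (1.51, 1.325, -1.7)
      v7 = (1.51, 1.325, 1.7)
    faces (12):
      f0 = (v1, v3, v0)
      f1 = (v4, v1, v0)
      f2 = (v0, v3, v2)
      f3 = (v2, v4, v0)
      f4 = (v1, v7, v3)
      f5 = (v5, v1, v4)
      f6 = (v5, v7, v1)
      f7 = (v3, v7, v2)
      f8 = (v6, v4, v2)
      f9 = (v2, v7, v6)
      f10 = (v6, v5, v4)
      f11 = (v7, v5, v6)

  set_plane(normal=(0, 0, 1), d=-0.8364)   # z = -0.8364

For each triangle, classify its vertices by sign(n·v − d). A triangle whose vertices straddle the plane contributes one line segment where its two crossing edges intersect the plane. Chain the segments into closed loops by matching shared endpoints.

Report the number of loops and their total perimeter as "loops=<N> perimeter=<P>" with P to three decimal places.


Straddling triangles (8 of 12):
  (v1,v3,v0) [++-] → (-1.51, -0.6519, -0.8364)–(-1.51, -1.325, -0.8364)  len=0.6731
  (v4,v1,v0) [-+-] → (0.74292, -1.325, -0.8364)–(-1.51, -1.325, -0.8364)  len=2.2529
  (v0,v3,v2) [-+-] → (-1.51, -0.6519, -0.8364)–(-1.51, 1.325, -0.8364)  len=1.9769
  (v5,v1,v4) [++-] → (0.74292, -1.325, -0.8364)–(1.51, -1.325, -0.8364)  len=0.7671
  (v3,v7,v2) [++-] → (-0.74292, 1.325, -0.8364)–(-1.51, 1.325, -0.8364)  len=0.7671
  (v2,v7,v6) [-+-] → (-0.74292, 1.325, -0.8364)–(1.51, 1.325, -0.8364)  len=2.2529
  (v6,v5,v4) [-+-] → (1.51, 0.6519, -0.8364)–(1.51, -1.325, -0.8364)  len=1.9769
  (v7,v5,v6) [++-] → (1.51, 0.6519, -0.8364)–(1.51, 1.325, -0.8364)  len=0.6731

Chained into 1 loop(s):
  loop 1: 8 segments, perimeter = 11.3400
Total perimeter = 11.340

loops=1 perimeter=11.340


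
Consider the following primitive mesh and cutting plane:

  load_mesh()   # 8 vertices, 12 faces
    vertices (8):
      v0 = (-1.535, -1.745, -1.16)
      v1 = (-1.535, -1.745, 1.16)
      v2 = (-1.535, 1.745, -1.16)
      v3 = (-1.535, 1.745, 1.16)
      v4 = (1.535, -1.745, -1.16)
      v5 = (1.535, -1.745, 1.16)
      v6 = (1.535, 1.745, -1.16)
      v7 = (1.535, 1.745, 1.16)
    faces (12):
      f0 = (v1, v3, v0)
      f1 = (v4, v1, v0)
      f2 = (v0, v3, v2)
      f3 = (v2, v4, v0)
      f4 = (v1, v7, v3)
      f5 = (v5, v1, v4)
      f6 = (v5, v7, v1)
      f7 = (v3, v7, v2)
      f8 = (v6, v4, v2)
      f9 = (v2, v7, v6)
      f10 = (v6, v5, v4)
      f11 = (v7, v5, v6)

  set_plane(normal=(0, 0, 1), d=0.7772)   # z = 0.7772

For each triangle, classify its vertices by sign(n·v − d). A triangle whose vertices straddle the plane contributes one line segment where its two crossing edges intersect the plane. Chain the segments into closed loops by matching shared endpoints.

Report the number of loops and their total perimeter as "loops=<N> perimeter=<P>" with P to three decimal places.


Straddling triangles (8 of 12):
  (v1,v3,v0) [++-] → (-1.535, 1.16915, 0.7772)–(-1.535, -1.745, 0.7772)  len=2.9142
  (v4,v1,v0) [-+-] → (-1.02845, -1.745, 0.7772)–(-1.535, -1.745, 0.7772)  len=0.5066
  (v0,v3,v2) [-+-] → (-1.535, 1.16915, 0.7772)–(-1.535, 1.745, 0.7772)  len=0.5758
  (v5,v1,v4) [++-] → (-1.02845, -1.745, 0.7772)–(1.535, -1.745, 0.7772)  len=2.5634
  (v3,v7,v2) [++-] → (1.02845, 1.745, 0.7772)–(-1.535, 1.745, 0.7772)  len=2.5634
  (v2,v7,v6) [-+-] → (1.02845, 1.745, 0.7772)–(1.535, 1.745, 0.7772)  len=0.5066
  (v6,v5,v4) [-+-] → (1.535, -1.16915, 0.7772)–(1.535, -1.745, 0.7772)  len=0.5758
  (v7,v5,v6) [++-] → (1.535, -1.16915, 0.7772)–(1.535, 1.745, 0.7772)  len=2.9142

Chained into 1 loop(s):
  loop 1: 8 segments, perimeter = 13.1200
Total perimeter = 13.120

loops=1 perimeter=13.120


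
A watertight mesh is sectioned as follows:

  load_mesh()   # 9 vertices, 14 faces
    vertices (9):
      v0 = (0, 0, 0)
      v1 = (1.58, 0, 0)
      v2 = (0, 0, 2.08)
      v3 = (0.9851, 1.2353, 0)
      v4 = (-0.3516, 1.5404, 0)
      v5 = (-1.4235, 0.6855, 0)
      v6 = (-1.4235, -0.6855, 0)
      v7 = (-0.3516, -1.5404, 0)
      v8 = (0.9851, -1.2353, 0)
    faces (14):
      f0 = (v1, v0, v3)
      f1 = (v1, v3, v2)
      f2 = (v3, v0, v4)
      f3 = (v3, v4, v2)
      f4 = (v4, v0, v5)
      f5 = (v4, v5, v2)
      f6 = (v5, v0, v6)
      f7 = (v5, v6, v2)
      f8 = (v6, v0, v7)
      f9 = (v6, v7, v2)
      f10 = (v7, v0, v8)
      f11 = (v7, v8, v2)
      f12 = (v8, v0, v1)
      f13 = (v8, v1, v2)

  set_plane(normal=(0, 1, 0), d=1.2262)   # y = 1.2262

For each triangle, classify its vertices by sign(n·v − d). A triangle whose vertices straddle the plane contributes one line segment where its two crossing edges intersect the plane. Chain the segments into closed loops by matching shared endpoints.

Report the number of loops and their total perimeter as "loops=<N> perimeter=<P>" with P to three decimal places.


Straddling triangles (6 of 14):
  (v1,v0,v3) [--+] → (0.977843, 1.2262, 0)–(0.989482, 1.2262, 0)  len=0.0116
  (v1,v3,v2) [-+-] → (0.989482, 1.2262, 0)–(0.977843, 1.2262, 0.0153226)  len=0.0192
  (v3,v0,v4) [+-+] → (0.977843, 1.2262, 0)–(-0.279883, 1.2262, 0)  len=1.2577
  (v3,v4,v2) [++-] → (-0.279883, 1.2262, 0.424264)–(0.977843, 1.2262, 0.0153226)  len=1.3225
  (v4,v0,v5) [+--] → (-0.279883, 1.2262, 0)–(-0.745554, 1.2262, 0)  len=0.4657
  (v4,v5,v2) [+--] → (-0.745554, 1.2262, 0)–(-0.279883, 1.2262, 0.424264)  len=0.6300

Chained into 1 loop(s):
  loop 1: 6 segments, perimeter = 3.7068
Total perimeter = 3.707

loops=1 perimeter=3.707


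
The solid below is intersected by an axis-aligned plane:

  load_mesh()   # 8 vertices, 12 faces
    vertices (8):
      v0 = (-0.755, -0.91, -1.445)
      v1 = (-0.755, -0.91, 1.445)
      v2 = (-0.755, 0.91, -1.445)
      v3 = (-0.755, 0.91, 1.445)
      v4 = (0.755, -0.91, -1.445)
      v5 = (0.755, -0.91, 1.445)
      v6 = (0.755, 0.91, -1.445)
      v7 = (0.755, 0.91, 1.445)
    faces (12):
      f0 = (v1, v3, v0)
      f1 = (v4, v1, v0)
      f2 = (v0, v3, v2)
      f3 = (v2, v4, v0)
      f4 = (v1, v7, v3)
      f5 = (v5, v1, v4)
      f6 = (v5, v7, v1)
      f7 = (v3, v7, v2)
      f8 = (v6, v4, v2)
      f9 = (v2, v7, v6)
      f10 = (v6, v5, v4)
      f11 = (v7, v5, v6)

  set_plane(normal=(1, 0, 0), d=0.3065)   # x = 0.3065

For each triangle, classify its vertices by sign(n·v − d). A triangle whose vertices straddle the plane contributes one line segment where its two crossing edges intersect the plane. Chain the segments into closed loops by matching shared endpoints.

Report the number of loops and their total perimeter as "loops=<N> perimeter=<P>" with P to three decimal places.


Straddling triangles (8 of 12):
  (v4,v1,v0) [+--] → (0.3065, -0.91, -0.586613)–(0.3065, -0.91, -1.445)  len=0.8584
  (v2,v4,v0) [-+-] → (0.3065, -0.369424, -1.445)–(0.3065, -0.91, -1.445)  len=0.5406
  (v1,v7,v3) [-+-] → (0.3065, 0.369424, 1.445)–(0.3065, 0.91, 1.445)  len=0.5406
  (v5,v1,v4) [+-+] → (0.3065, -0.91, 1.445)–(0.3065, -0.91, -0.586613)  len=2.0316
  (v5,v7,v1) [++-] → (0.3065, 0.369424, 1.445)–(0.3065, -0.91, 1.445)  len=1.2794
  (v3,v7,v2) [-+-] → (0.3065, 0.91, 1.445)–(0.3065, 0.91, 0.586613)  len=0.8584
  (v6,v4,v2) [++-] → (0.3065, -0.369424, -1.445)–(0.3065, 0.91, -1.445)  len=1.2794
  (v2,v7,v6) [-++] → (0.3065, 0.91, 0.586613)–(0.3065, 0.91, -1.445)  len=2.0316

Chained into 1 loop(s):
  loop 1: 8 segments, perimeter = 9.4200
Total perimeter = 9.420

loops=1 perimeter=9.420


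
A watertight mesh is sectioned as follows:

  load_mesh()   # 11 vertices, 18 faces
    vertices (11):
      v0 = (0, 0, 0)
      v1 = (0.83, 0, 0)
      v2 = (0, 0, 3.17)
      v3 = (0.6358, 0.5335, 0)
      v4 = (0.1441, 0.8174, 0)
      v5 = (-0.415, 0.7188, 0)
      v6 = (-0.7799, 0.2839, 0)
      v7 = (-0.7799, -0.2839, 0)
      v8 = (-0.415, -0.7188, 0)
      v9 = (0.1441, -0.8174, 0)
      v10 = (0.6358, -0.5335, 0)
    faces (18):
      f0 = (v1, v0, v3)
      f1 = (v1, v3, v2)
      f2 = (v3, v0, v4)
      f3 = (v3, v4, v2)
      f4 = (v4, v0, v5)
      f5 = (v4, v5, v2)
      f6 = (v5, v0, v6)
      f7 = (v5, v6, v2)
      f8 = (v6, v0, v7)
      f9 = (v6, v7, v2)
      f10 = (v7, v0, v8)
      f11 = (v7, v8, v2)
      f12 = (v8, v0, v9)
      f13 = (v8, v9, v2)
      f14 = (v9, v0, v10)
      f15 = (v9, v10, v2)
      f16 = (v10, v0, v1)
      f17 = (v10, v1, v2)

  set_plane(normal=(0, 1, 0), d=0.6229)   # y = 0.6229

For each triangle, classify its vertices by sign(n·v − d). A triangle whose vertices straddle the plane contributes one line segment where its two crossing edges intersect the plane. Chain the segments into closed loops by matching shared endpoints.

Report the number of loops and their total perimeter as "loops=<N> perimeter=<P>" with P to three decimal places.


loops=1 perimeter=2.836

Straddling triangles (6 of 18):
  (v3,v0,v4) [--+] → (0.109811, 0.6229, 0)–(0.480964, 0.6229, 0)  len=0.3712
  (v3,v4,v2) [-+-] → (0.480964, 0.6229, 0)–(0.109811, 0.6229, 0.7543)  len=0.8407
  (v4,v0,v5) [+-+] → (0.109811, 0.6229, 0)–(-0.359632, 0.6229, 0)  len=0.4694
  (v4,v5,v2) [++-] → (-0.359632, 0.6229, 0.422931)–(0.109811, 0.6229, 0.7543)  len=0.5746
  (v5,v0,v6) [+--] → (-0.359632, 0.6229, 0)–(-0.495464, 0.6229, 0)  len=0.1358
  (v5,v6,v2) [+--] → (-0.495464, 0.6229, 0)–(-0.359632, 0.6229, 0.422931)  len=0.4442

Chained into 1 loop(s):
  loop 1: 6 segments, perimeter = 2.8359
Total perimeter = 2.836
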